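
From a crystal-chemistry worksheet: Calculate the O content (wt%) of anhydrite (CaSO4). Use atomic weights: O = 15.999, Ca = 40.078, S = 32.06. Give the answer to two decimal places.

47.01 wt%

M(CaSO4) = 136.134 g/mol.
O contributes 4 × 15.999 = 63.996 g per mole.
63.996/136.134 = 0.4701 → 47.01%.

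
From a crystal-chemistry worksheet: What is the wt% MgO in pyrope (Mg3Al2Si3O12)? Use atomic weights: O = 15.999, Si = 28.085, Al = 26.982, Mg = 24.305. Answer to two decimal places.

29.99 wt%

Formula mass = 403.122 g/mol.
3 Mg → 3.0000 mol MgO per formula unit; M(MgO) = 40.304, so MgO mass = 120.912 g.
120.912/403.122 × 100 = 29.99 wt%.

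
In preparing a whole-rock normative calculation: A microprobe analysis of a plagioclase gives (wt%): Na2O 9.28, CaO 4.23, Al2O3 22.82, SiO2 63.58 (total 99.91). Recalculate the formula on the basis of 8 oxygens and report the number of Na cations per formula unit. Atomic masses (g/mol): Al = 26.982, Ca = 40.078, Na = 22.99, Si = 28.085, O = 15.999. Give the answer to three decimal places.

Na2O (M=61.979): mol = 0.14973; Na = 0.29946, O = 0.14973.
CaO (M=56.077): mol = 0.07543; Ca = 0.07543, O = 0.07543.
Al2O3 (M=101.961): mol = 0.22381; Al = 0.44762, O = 0.67143.
SiO2 (M=60.083): mol = 1.05820; Si = 1.05820, O = 2.11640.
ΣO = 3.01299; factor = 8/ΣO = 2.65517.
Na apfu = 0.29946 × 2.65517 = 0.795.

0.795 Na apfu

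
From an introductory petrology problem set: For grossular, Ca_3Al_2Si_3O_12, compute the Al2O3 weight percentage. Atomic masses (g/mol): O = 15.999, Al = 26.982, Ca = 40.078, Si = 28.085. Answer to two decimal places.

22.64 wt%

M(Ca_3Al_2Si_3O_12) = 450.441 g/mol; M(Al2O3) = 101.961 g/mol.
Moles Al2O3 per formula unit = 2 Al ÷ 2 = 1.0000.
Al2O3 fraction = (1.0000 × 101.961) / 450.441 = 101.961/450.441 = 0.2264.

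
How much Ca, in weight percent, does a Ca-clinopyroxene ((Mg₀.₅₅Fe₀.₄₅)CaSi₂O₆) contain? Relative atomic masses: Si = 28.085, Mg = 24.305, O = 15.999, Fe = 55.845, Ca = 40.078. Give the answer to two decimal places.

17.37 weight percent

Formula mass = 0.55×24.305 + 0.45×55.845 + 1×40.078 + 2×28.085 + 6×15.999 = 230.740 g/mol, of which 40.078 g is Ca.
So Ca makes up 40.078/230.740 = 0.1737 of the mass, i.e. 17.37%.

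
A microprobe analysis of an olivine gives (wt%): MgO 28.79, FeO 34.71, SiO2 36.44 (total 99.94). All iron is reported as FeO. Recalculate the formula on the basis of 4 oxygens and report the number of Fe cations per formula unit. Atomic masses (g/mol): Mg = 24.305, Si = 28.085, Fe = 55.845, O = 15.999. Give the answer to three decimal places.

MgO: 28.79/40.304 = 0.71432 mol → 0.71432 mol Mg, 0.71432 mol O.
FeO: 34.71/71.844 = 0.48313 mol → 0.48313 mol Fe, 0.48313 mol O.
SiO2: 36.44/60.083 = 0.60649 mol → 0.60649 mol Si, 1.21298 mol O.
Total oxygen = 2.41043 mol. Normalization factor = 4/2.41043 = 1.65945.
Fe per 4 O = 0.48313 × 1.65945 = 0.802.

0.802 Fe apfu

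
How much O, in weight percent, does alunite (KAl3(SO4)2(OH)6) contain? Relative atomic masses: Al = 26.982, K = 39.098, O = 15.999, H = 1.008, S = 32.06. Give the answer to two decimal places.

54.08 weight percent

Formula mass = 1*39.098 + 3*26.982 + 2*32.06 + 14*15.999 + 6*1.008 = 414.198 g/mol, of which 223.986 g is O.
So O makes up 223.986/414.198 = 0.5408 of the mass, i.e. 54.08%.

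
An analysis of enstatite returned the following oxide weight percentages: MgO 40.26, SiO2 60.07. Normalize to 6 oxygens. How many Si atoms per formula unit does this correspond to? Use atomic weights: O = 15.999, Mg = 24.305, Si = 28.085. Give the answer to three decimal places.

MgO: 40.26/40.304 = 0.99891 mol → 0.99891 mol Mg, 0.99891 mol O.
SiO2: 60.07/60.083 = 0.99978 mol → 0.99978 mol Si, 1.99956 mol O.
Total oxygen = 2.99847 mol. Normalization factor = 6/2.99847 = 2.00102.
Si per 6 O = 0.99978 × 2.00102 = 2.001.

2.001 Si apfu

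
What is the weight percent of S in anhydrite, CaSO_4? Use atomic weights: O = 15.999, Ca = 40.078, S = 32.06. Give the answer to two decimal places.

23.55 mass %

Molar mass of CaSO_4: 1×40.078 + 1×32.06 + 4×15.999 = 136.134 g/mol.
Mass of S per formula unit: 1 × 32.06 = 32.060 g.
Weight fraction S = 32.060 / 136.134 = 0.2355.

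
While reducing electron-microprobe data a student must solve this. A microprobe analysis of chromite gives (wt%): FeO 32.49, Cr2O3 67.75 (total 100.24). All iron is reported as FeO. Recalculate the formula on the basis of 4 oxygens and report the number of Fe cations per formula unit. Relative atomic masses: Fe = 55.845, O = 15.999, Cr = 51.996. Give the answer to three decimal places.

FeO: 32.49/71.844 = 0.45223 mol → 0.45223 mol Fe, 0.45223 mol O.
Cr2O3: 67.75/151.989 = 0.44576 mol → 0.89152 mol Cr, 1.33728 mol O.
Total oxygen = 1.78951 mol. Normalization factor = 4/1.78951 = 2.23525.
Fe per 4 O = 0.45223 × 2.23525 = 1.011.

1.011 Fe apfu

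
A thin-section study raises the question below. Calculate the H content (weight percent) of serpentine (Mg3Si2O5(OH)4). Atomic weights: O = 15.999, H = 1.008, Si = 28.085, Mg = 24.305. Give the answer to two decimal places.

1.46 weight percent

Molar mass of Mg3Si2O5(OH)4: 3·24.305 + 2·28.085 + 9·15.999 + 4·1.008 = 277.108 g/mol.
Mass of H per formula unit: 4 × 1.008 = 4.032 g.
Weight fraction H = 4.032 / 277.108 = 0.0146.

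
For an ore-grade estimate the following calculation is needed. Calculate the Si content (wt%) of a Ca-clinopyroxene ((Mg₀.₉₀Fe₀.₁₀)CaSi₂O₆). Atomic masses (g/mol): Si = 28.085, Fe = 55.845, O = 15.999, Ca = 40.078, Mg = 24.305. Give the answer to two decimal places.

25.57 wt%

Molar mass of (Mg₀.₉₀Fe₀.₁₀)CaSi₂O₆: 0.90×24.305 + 0.10×55.845 + 1×40.078 + 2×28.085 + 6×15.999 = 219.701 g/mol.
Mass of Si per formula unit: 2 × 28.085 = 56.170 g.
Weight fraction Si = 56.170 / 219.701 = 0.2557.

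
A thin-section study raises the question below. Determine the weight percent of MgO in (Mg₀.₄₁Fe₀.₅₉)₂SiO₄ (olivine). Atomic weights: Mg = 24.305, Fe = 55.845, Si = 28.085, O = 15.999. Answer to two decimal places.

18.58 wt%

M((Mg₀.₄₁Fe₀.₅₉)₂SiO₄) = 177.908 g/mol; M(MgO) = 40.304 g/mol.
Moles MgO per formula unit = 0.82 Mg ÷ 1 = 0.8200.
MgO fraction = (0.8200 × 40.304) / 177.908 = 33.049/177.908 = 0.1858.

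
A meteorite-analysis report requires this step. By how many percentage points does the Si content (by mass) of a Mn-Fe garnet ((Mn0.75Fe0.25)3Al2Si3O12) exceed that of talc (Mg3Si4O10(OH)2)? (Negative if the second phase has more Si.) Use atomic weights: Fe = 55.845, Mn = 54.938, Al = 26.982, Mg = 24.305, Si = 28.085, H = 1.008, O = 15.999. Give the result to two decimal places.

-12.62 percentage points

First mineral: 84.255 g Si in 495.701 g formula = 17.00 wt% Si.
Second mineral: 112.340 g Si in 379.259 g formula = 29.62 wt% Si.
17.00% − 29.62% gives a difference of -12.62 percentage points.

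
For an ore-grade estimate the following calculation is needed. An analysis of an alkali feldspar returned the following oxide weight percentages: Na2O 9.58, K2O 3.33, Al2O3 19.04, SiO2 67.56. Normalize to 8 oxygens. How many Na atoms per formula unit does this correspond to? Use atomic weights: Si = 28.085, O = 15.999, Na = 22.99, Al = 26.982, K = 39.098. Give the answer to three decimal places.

Na2O: 9.58/61.979 = 0.15457 mol → 0.30914 mol Na, 0.15457 mol O.
K2O: 3.33/94.195 = 0.03535 mol → 0.07070 mol K, 0.03535 mol O.
Al2O3: 19.04/101.961 = 0.18674 mol → 0.37348 mol Al, 0.56022 mol O.
SiO2: 67.56/60.083 = 1.12444 mol → 1.12444 mol Si, 2.24888 mol O.
Total oxygen = 2.99902 mol. Normalization factor = 8/2.99902 = 2.66754.
Na per 8 O = 0.30914 × 2.66754 = 0.825.

0.825 Na apfu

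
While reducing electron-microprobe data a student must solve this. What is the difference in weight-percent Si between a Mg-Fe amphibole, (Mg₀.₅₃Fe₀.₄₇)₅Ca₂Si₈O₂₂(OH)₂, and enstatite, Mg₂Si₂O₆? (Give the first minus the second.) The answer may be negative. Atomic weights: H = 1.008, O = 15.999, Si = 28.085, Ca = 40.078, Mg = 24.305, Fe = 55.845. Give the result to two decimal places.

-2.63 percentage points

Si in (Mg₀.₅₃Fe₀.₄₇)₅Ca₂Si₈O₂₂(OH)₂: molar mass 886.472 g/mol; 8×28.085 = 224.680 g → 25.35 wt%.
Si in Mg₂Si₂O₆: molar mass 200.774 g/mol; 2×28.085 = 56.170 g → 27.98 wt%.
Difference = 25.35 − 27.98 = -2.63 percentage points.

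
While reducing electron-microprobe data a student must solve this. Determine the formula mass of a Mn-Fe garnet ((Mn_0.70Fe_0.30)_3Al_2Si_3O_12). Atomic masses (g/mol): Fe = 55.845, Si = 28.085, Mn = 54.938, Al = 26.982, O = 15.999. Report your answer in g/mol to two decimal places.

Mn: 2.10 × 54.938 = 115.3698
Fe: 0.90 × 55.845 = 50.2605
Al: 2 × 26.982 = 53.9640
Si: 3 × 28.085 = 84.2550
O: 12 × 15.999 = 191.9880
Summing the contributions gives the formula mass.

495.84 g/mol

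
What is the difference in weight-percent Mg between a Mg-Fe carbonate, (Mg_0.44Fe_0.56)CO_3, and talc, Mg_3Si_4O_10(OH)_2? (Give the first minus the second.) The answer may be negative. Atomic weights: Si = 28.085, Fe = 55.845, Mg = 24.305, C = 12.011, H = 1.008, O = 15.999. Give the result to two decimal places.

-8.74 percentage points

M((Mg_0.44Fe_0.56)CO_3) = 101.975 g/mol, so wt% Mg = 10.694/101.975 × 100 = 10.49%.
M(Mg_3Si_4O_10(OH)_2) = 379.259 g/mol, so wt% Mg = 72.915/379.259 × 100 = 19.23%.
10.49 − 19.23 = -8.74 pp.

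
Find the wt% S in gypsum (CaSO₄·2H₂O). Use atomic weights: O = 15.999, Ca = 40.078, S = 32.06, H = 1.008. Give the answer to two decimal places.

18.62 wt%

Formula mass = 1·40.078 + 1·32.06 + 6·15.999 + 4·1.008 = 172.164 g/mol, of which 32.060 g is S.
So S makes up 32.060/172.164 = 0.1862 of the mass, i.e. 18.62%.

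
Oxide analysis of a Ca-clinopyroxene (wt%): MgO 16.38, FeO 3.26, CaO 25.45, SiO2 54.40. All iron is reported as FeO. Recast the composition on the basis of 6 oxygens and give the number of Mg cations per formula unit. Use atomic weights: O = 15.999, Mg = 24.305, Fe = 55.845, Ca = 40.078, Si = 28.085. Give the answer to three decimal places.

MgO: 16.38/40.304 = 0.40641 mol → 0.40641 mol Mg, 0.40641 mol O.
FeO: 3.26/71.844 = 0.04538 mol → 0.04538 mol Fe, 0.04538 mol O.
CaO: 25.45/56.077 = 0.45384 mol → 0.45384 mol Ca, 0.45384 mol O.
SiO2: 54.40/60.083 = 0.90541 mol → 0.90541 mol Si, 1.81082 mol O.
Total oxygen = 2.71645 mol. Normalization factor = 6/2.71645 = 2.20877.
Mg per 6 O = 0.40641 × 2.20877 = 0.898.

0.898 Mg apfu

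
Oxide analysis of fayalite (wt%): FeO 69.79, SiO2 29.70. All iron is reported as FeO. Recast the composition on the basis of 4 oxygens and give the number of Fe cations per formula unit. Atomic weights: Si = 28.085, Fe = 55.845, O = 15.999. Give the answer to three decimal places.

FeO: 69.79/71.844 = 0.97141 mol → 0.97141 mol Fe, 0.97141 mol O.
SiO2: 29.70/60.083 = 0.49432 mol → 0.49432 mol Si, 0.98864 mol O.
Total oxygen = 1.96005 mol. Normalization factor = 4/1.96005 = 2.04076.
Fe per 4 O = 0.97141 × 2.04076 = 1.982.

1.982 Fe apfu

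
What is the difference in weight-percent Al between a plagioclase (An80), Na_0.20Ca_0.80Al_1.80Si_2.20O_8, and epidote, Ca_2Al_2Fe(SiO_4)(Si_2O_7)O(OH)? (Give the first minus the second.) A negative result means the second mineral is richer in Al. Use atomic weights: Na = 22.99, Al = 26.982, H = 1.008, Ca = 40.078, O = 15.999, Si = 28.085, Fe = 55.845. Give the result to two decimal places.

Al in Na_0.20Ca_0.80Al_1.80Si_2.20O_8: molar mass 275.007 g/mol; 1.80×26.982 = 48.568 g → 17.66 wt%.
Al in Ca_2Al_2Fe(SiO_4)(Si_2O_7)O(OH): molar mass 483.215 g/mol; 2×26.982 = 53.964 g → 11.17 wt%.
Difference = 17.66 − 11.17 = 6.49 percentage points.

6.49 percentage points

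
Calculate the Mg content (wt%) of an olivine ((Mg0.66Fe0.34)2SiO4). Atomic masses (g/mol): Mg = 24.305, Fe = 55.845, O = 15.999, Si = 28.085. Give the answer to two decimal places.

Formula mass = 1.32×24.305 + 0.68×55.845 + 1×28.085 + 4×15.999 = 162.138 g/mol, of which 32.083 g is Mg.
So Mg makes up 32.083/162.138 = 0.1979 of the mass, i.e. 19.79%.

19.79 wt%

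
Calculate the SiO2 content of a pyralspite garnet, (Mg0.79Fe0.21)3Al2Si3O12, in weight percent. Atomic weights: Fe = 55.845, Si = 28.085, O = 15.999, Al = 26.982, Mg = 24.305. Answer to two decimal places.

42.61 wt%

M((Mg0.79Fe0.21)3Al2Si3O12) = 422.992 g/mol; M(SiO2) = 60.083 g/mol.
Moles SiO2 per formula unit = 3 Si ÷ 1 = 3.0000.
SiO2 fraction = (3.0000 × 60.083) / 422.992 = 180.249/422.992 = 0.4261.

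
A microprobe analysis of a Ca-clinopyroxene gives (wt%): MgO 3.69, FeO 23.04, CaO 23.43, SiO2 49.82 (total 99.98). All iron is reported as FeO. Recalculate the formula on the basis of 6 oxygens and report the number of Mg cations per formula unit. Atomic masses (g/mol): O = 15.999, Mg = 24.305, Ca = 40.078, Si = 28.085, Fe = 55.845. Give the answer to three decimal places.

0.221 Mg apfu

3.69 wt% MgO ÷ 40.304 g/mol = 0.09155 mol, giving 0.09155 Mg and 0.09155 O.
23.04 wt% FeO ÷ 71.844 g/mol = 0.32069 mol, giving 0.32069 Fe and 0.32069 O.
23.43 wt% CaO ÷ 56.077 g/mol = 0.41782 mol, giving 0.41782 Ca and 0.41782 O.
49.82 wt% SiO2 ÷ 60.083 g/mol = 0.82919 mol, giving 0.82919 Si and 1.65838 O.
Oxygen sums to 2.48844; scaling by 6/2.48844 = 2.41115 puts the formula on 6 O.
Mg: 0.09155 × 2.41115 = 0.221 atoms per formula unit.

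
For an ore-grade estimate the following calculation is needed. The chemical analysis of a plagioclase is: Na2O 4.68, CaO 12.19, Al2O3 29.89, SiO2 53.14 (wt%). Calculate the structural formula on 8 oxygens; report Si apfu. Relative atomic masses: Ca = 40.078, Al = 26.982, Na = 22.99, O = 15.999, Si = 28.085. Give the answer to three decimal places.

4.68 wt% Na2O ÷ 61.979 g/mol = 0.07551 mol, giving 0.15102 Na and 0.07551 O.
12.19 wt% CaO ÷ 56.077 g/mol = 0.21738 mol, giving 0.21738 Ca and 0.21738 O.
29.89 wt% Al2O3 ÷ 101.961 g/mol = 0.29315 mol, giving 0.58630 Al and 0.87945 O.
53.14 wt% SiO2 ÷ 60.083 g/mol = 0.88444 mol, giving 0.88444 Si and 1.76888 O.
Oxygen sums to 2.94122; scaling by 8/2.94122 = 2.71996 puts the formula on 8 O.
Si: 0.88444 × 2.71996 = 2.406 atoms per formula unit.

2.406 Si apfu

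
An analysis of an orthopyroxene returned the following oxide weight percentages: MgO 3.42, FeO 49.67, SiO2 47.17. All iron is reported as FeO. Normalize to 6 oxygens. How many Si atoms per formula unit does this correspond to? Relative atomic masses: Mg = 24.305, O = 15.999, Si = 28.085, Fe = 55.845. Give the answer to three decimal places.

2.008 Si apfu

MgO: 3.42/40.304 = 0.08486 mol → 0.08486 mol Mg, 0.08486 mol O.
FeO: 49.67/71.844 = 0.69136 mol → 0.69136 mol Fe, 0.69136 mol O.
SiO2: 47.17/60.083 = 0.78508 mol → 0.78508 mol Si, 1.57016 mol O.
Total oxygen = 2.34638 mol. Normalization factor = 6/2.34638 = 2.55713.
Si per 6 O = 0.78508 × 2.55713 = 2.008.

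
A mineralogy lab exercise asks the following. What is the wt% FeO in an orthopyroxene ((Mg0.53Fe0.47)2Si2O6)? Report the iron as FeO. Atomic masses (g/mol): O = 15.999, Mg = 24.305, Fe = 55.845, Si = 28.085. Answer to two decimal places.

M((Mg0.53Fe0.47)2Si2O6) = 230.422 g/mol; M(FeO) = 71.844 g/mol.
Moles FeO per formula unit = 0.94 Fe ÷ 1 = 0.9400.
FeO fraction = (0.9400 × 71.844) / 230.422 = 67.533/230.422 = 0.2931.

29.31 wt%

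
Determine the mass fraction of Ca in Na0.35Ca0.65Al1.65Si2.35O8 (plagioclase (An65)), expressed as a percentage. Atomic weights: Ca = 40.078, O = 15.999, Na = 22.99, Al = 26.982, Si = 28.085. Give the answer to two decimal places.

M(Na0.35Ca0.65Al1.65Si2.35O8) = 272.609 g/mol.
Ca contributes 0.65 × 40.078 = 26.051 g per mole.
26.051/272.609 = 0.0956 → 9.56%.

9.56 weight percent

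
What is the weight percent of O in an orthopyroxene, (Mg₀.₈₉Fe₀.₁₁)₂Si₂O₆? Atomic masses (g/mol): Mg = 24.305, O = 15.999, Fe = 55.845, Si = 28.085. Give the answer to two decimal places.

46.21 weight percent

Formula mass = 1.78·24.305 + 0.22·55.845 + 2·28.085 + 6·15.999 = 207.713 g/mol, of which 95.994 g is O.
So O makes up 95.994/207.713 = 0.4621 of the mass, i.e. 46.21%.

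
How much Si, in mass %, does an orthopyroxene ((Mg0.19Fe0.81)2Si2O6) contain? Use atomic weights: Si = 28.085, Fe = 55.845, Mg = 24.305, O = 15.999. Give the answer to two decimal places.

22.30 mass %

Molar mass of (Mg0.19Fe0.81)2Si2O6: 0.38×24.305 + 1.62×55.845 + 2×28.085 + 6×15.999 = 251.869 g/mol.
Mass of Si per formula unit: 2 × 28.085 = 56.170 g.
Weight fraction Si = 56.170 / 251.869 = 0.2230.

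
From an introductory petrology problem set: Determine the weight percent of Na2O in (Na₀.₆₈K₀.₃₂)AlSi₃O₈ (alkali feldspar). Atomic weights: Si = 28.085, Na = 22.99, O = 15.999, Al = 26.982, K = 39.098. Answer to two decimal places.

Molar mass of (Na₀.₆₈K₀.₃₂)AlSi₃O₈ = 0.68*22.99 + 0.32*39.098 + 1*26.982 + 3*28.085 + 8*15.999 = 267.374 g/mol.
Each formula unit contains 0.68 Na, equivalent to 0.68/2 = 0.3400 mol Na2O.
M(Na2O) = 2×22.99 + 1×15.999 = 61.979 g/mol.
Mass of Na2O per formula unit = 0.3400 × 61.979 = 21.073 g.
Na2O wt% = 21.073 / 267.374 × 100 = 7.88%.

7.88 wt%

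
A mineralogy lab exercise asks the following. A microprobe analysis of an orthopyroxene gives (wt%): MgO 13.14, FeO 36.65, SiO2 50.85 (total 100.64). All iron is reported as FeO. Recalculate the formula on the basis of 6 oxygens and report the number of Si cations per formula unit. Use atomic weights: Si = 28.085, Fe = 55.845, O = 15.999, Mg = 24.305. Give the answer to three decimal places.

13.14 wt% MgO ÷ 40.304 g/mol = 0.32602 mol, giving 0.32602 Mg and 0.32602 O.
36.65 wt% FeO ÷ 71.844 g/mol = 0.51013 mol, giving 0.51013 Fe and 0.51013 O.
50.85 wt% SiO2 ÷ 60.083 g/mol = 0.84633 mol, giving 0.84633 Si and 1.69266 O.
Oxygen sums to 2.52881; scaling by 6/2.52881 = 2.37266 puts the formula on 6 O.
Si: 0.84633 × 2.37266 = 2.008 atoms per formula unit.

2.008 Si apfu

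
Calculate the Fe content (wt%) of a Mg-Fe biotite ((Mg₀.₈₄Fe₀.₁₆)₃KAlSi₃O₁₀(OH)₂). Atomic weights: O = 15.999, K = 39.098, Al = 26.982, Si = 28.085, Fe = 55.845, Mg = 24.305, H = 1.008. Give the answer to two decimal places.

M((Mg₀.₈₄Fe₀.₁₆)₃KAlSi₃O₁₀(OH)₂) = 432.393 g/mol.
Fe contributes 0.48 × 55.845 = 26.806 g per mole.
26.806/432.393 = 0.0620 → 6.20%.

6.20 wt%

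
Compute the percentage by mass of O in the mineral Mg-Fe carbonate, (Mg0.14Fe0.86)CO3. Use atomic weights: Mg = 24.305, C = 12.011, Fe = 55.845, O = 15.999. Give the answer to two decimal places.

43.07 mass %

Molar mass of (Mg0.14Fe0.86)CO3: 0.14·24.305 + 0.86·55.845 + 1·12.011 + 3·15.999 = 111.437 g/mol.
Mass of O per formula unit: 3 × 15.999 = 47.997 g.
Weight fraction O = 47.997 / 111.437 = 0.4307.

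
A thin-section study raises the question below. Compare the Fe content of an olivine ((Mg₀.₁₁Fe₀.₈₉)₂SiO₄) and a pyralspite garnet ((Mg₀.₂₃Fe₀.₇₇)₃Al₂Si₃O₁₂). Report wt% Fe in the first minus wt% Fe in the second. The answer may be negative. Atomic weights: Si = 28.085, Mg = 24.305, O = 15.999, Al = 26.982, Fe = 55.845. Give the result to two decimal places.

Fe in (Mg₀.₁₁Fe₀.₈₉)₂SiO₄: molar mass 196.832 g/mol; 1.78×55.845 = 99.404 g → 50.50 wt%.
Fe in (Mg₀.₂₃Fe₀.₇₇)₃Al₂Si₃O₁₂: molar mass 475.979 g/mol; 2.31×55.845 = 129.002 g → 27.10 wt%.
Difference = 50.50 − 27.10 = 23.40 percentage points.

23.40 percentage points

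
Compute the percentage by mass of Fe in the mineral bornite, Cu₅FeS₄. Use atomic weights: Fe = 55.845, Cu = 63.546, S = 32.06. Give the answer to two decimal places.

Formula mass = 5×63.546 + 1×55.845 + 4×32.06 = 501.815 g/mol, of which 55.845 g is Fe.
So Fe makes up 55.845/501.815 = 0.1113 of the mass, i.e. 11.13%.

11.13 wt%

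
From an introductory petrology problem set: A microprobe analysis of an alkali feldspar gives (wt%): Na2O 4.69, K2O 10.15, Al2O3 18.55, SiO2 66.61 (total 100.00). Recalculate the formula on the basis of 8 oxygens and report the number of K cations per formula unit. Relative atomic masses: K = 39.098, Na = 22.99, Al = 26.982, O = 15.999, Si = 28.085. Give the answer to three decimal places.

4.69 wt% Na2O ÷ 61.979 g/mol = 0.07567 mol, giving 0.15134 Na and 0.07567 O.
10.15 wt% K2O ÷ 94.195 g/mol = 0.10776 mol, giving 0.21552 K and 0.10776 O.
18.55 wt% Al2O3 ÷ 101.961 g/mol = 0.18193 mol, giving 0.36386 Al and 0.54579 O.
66.61 wt% SiO2 ÷ 60.083 g/mol = 1.10863 mol, giving 1.10863 Si and 2.21726 O.
Oxygen sums to 2.94648; scaling by 8/2.94648 = 2.71510 puts the formula on 8 O.
K: 0.21552 × 2.71510 = 0.585 atoms per formula unit.

0.585 K apfu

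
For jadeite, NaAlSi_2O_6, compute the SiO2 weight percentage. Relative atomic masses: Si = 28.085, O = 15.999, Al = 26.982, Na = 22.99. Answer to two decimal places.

59.45 wt%

Molar mass of NaAlSi_2O_6 = 1·22.99 + 1·26.982 + 2·28.085 + 6·15.999 = 202.136 g/mol.
Each formula unit contains 2 Si, equivalent to 2/1 = 2.0000 mol SiO2.
M(SiO2) = 1×28.085 + 2×15.999 = 60.083 g/mol.
Mass of SiO2 per formula unit = 2.0000 × 60.083 = 120.166 g.
SiO2 wt% = 120.166 / 202.136 × 100 = 59.45%.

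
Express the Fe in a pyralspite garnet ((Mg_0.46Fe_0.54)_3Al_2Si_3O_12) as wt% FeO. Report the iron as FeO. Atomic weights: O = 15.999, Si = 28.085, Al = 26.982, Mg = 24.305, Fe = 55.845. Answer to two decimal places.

25.62 wt%

M((Mg_0.46Fe_0.54)_3Al_2Si_3O_12) = 454.217 g/mol; M(FeO) = 71.844 g/mol.
Moles FeO per formula unit = 1.62 Fe ÷ 1 = 1.6200.
FeO fraction = (1.6200 × 71.844) / 454.217 = 116.387/454.217 = 0.2562.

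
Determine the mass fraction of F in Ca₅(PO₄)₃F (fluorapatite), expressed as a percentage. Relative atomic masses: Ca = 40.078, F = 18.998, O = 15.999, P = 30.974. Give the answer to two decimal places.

3.77 mass %

M(Ca₅(PO₄)₃F) = 504.298 g/mol.
F contributes 1 × 18.998 = 18.998 g per mole.
18.998/504.298 = 0.0377 → 3.77%.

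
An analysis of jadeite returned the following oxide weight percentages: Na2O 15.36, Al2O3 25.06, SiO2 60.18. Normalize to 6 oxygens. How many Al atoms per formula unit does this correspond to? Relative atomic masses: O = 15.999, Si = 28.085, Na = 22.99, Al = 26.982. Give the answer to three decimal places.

0.987 Al apfu

Na2O: 15.36/61.979 = 0.24783 mol → 0.49566 mol Na, 0.24783 mol O.
Al2O3: 25.06/101.961 = 0.24578 mol → 0.49156 mol Al, 0.73734 mol O.
SiO2: 60.18/60.083 = 1.00161 mol → 1.00161 mol Si, 2.00322 mol O.
Total oxygen = 2.98839 mol. Normalization factor = 6/2.98839 = 2.00777.
Al per 6 O = 0.49156 × 2.00777 = 0.987.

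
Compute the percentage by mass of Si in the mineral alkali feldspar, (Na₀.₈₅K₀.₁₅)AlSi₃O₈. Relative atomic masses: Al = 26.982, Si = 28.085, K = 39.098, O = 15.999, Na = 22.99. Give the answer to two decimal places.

Molar mass of (Na₀.₈₅K₀.₁₅)AlSi₃O₈: 0.85*22.99 + 0.15*39.098 + 1*26.982 + 3*28.085 + 8*15.999 = 264.635 g/mol.
Mass of Si per formula unit: 3 × 28.085 = 84.255 g.
Weight fraction Si = 84.255 / 264.635 = 0.3184.

31.84 weight percent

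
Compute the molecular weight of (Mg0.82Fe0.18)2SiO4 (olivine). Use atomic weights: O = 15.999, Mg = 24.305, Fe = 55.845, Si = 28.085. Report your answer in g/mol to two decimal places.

152.05 g/mol

M = 1.64(24.305) + 0.36(55.845) + 1(28.085) + 4(15.999)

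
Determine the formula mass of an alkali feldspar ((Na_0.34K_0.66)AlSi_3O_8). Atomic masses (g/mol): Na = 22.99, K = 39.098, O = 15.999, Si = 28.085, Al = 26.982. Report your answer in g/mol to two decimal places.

The formula mass is the sum 0.34×22.99 + 0.66×39.098 + 1×26.982 + 3×28.085 + 8×15.999.

272.85 g/mol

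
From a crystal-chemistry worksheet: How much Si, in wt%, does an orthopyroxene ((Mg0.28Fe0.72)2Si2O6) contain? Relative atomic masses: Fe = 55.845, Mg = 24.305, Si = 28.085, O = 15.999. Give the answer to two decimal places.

Molar mass of (Mg0.28Fe0.72)2Si2O6: 0.56·24.305 + 1.44·55.845 + 2·28.085 + 6·15.999 = 246.192 g/mol.
Mass of Si per formula unit: 2 × 28.085 = 56.170 g.
Weight fraction Si = 56.170 / 246.192 = 0.2282.

22.82 wt%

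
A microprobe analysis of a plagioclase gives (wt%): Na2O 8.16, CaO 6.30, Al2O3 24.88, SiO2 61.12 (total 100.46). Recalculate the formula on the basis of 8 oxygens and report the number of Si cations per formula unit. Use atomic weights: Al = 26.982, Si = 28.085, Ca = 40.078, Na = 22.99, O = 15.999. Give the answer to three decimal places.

Na2O: 8.16/61.979 = 0.13166 mol → 0.26332 mol Na, 0.13166 mol O.
CaO: 6.30/56.077 = 0.11235 mol → 0.11235 mol Ca, 0.11235 mol O.
Al2O3: 24.88/101.961 = 0.24401 mol → 0.48802 mol Al, 0.73203 mol O.
SiO2: 61.12/60.083 = 1.01726 mol → 1.01726 mol Si, 2.03452 mol O.
Total oxygen = 3.01056 mol. Normalization factor = 8/3.01056 = 2.65731.
Si per 8 O = 1.01726 × 2.65731 = 2.703.

2.703 Si apfu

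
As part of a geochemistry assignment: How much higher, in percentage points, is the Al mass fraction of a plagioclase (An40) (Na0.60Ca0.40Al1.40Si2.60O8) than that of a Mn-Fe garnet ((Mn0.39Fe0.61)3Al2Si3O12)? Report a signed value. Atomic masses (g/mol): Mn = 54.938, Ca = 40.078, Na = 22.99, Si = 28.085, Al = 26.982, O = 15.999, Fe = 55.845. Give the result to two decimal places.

Al in Na0.60Ca0.40Al1.40Si2.60O8: molar mass 268.613 g/mol; 1.40×26.982 = 37.775 g → 14.06 wt%.
Al in (Mn0.39Fe0.61)3Al2Si3O12: molar mass 496.681 g/mol; 2×26.982 = 53.964 g → 10.86 wt%.
Difference = 14.06 − 10.86 = 3.20 percentage points.

3.20 percentage points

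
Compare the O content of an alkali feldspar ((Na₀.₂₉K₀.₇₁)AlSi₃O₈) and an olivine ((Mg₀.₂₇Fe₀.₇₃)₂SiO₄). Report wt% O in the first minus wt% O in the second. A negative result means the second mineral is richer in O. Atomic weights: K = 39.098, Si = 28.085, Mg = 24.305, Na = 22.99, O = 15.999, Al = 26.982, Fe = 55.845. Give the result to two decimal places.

12.50 percentage points

M((Na₀.₂₉K₀.₇₁)AlSi₃O₈) = 273.656 g/mol, so wt% O = 127.992/273.656 × 100 = 46.77%.
M((Mg₀.₂₇Fe₀.₇₃)₂SiO₄) = 186.739 g/mol, so wt% O = 63.996/186.739 × 100 = 34.27%.
46.77 − 34.27 = 12.50 pp.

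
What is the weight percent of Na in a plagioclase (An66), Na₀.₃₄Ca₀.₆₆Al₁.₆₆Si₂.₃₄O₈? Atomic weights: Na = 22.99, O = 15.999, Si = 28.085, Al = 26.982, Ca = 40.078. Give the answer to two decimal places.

Molar mass of Na₀.₃₄Ca₀.₆₆Al₁.₆₆Si₂.₃₄O₈: 0.34·22.99 + 0.66·40.078 + 1.66·26.982 + 2.34·28.085 + 8·15.999 = 272.769 g/mol.
Mass of Na per formula unit: 0.34 × 22.99 = 7.817 g.
Weight fraction Na = 7.817 / 272.769 = 0.0287.

2.87 mass %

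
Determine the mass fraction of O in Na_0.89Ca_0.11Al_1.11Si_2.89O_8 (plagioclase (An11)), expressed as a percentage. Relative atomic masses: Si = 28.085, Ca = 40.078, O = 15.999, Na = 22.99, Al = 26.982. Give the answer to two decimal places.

48.49 weight percent

M(Na_0.89Ca_0.11Al_1.11Si_2.89O_8) = 263.977 g/mol.
O contributes 8 × 15.999 = 127.992 g per mole.
127.992/263.977 = 0.4849 → 48.49%.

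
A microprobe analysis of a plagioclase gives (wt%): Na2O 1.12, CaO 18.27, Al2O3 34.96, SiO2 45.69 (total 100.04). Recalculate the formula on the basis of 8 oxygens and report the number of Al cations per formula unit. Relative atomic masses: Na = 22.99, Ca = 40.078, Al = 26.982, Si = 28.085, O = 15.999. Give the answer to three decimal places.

Na2O (M=61.979): mol = 0.01807; Na = 0.03614, O = 0.01807.
CaO (M=56.077): mol = 0.32580; Ca = 0.32580, O = 0.32580.
Al2O3 (M=101.961): mol = 0.34288; Al = 0.68576, O = 1.02864.
SiO2 (M=60.083): mol = 0.76045; Si = 0.76045, O = 1.52090.
ΣO = 2.89341; factor = 8/ΣO = 2.76490.
Al apfu = 0.68576 × 2.76490 = 1.896.

1.896 Al apfu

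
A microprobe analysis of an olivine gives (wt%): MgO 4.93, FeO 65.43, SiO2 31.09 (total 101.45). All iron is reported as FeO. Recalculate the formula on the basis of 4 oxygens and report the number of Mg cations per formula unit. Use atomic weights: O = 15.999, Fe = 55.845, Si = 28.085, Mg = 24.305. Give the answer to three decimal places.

0.237 Mg apfu

MgO (M=40.304): mol = 0.12232; Mg = 0.12232, O = 0.12232.
FeO (M=71.844): mol = 0.91072; Fe = 0.91072, O = 0.91072.
SiO2 (M=60.083): mol = 0.51745; Si = 0.51745, O = 1.03490.
ΣO = 2.06794; factor = 4/ΣO = 1.93429.
Mg apfu = 0.12232 × 1.93429 = 0.237.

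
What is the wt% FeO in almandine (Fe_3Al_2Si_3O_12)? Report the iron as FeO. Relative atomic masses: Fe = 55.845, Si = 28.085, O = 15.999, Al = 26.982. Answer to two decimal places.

43.30 wt%

Formula mass = 497.742 g/mol.
3 Fe → 3.0000 mol FeO per formula unit; M(FeO) = 71.844, so FeO mass = 215.532 g.
215.532/497.742 × 100 = 43.30 wt%.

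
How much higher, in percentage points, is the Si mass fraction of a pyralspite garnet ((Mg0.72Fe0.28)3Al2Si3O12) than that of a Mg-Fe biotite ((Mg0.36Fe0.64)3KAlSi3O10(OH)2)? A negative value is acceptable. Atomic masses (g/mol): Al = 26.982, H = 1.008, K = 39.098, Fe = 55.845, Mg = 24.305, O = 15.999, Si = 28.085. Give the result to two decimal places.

M((Mg0.72Fe0.28)3Al2Si3O12) = 429.616 g/mol, so wt% Si = 84.255/429.616 × 100 = 19.61%.
M((Mg0.36Fe0.64)3KAlSi3O10(OH)2) = 477.811 g/mol, so wt% Si = 84.255/477.811 × 100 = 17.63%.
19.61 − 17.63 = 1.98 pp.

1.98 percentage points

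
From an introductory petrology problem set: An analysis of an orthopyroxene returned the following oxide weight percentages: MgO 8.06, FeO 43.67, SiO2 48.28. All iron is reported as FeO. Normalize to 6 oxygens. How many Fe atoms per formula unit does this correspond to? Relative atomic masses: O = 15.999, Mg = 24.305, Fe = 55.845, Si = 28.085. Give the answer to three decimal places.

8.06 wt% MgO ÷ 40.304 g/mol = 0.19998 mol, giving 0.19998 Mg and 0.19998 O.
43.67 wt% FeO ÷ 71.844 g/mol = 0.60784 mol, giving 0.60784 Fe and 0.60784 O.
48.28 wt% SiO2 ÷ 60.083 g/mol = 0.80356 mol, giving 0.80356 Si and 1.60712 O.
Oxygen sums to 2.41494; scaling by 6/2.41494 = 2.48453 puts the formula on 6 O.
Fe: 0.60784 × 2.48453 = 1.510 atoms per formula unit.

1.510 Fe apfu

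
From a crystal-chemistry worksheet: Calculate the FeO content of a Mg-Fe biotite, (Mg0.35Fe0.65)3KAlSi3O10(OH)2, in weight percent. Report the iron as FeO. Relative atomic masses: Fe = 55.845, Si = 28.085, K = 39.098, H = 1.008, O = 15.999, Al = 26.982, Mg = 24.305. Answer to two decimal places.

29.26 wt%

M((Mg0.35Fe0.65)3KAlSi3O10(OH)2) = 478.757 g/mol; M(FeO) = 71.844 g/mol.
Moles FeO per formula unit = 1.95 Fe ÷ 1 = 1.9500.
FeO fraction = (1.9500 × 71.844) / 478.757 = 140.096/478.757 = 0.2926.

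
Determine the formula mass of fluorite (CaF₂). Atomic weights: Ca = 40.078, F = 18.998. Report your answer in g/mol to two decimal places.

M = 1(40.078) + 2(18.998)

78.07 g/mol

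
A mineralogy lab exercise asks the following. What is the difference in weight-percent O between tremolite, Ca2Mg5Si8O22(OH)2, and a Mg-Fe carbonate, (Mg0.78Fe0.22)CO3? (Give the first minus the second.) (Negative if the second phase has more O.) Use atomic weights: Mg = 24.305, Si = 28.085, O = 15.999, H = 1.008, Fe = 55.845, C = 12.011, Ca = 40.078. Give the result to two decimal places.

-5.33 percentage points

M(Ca2Mg5Si8O22(OH)2) = 812.353 g/mol, so wt% O = 383.976/812.353 × 100 = 47.27%.
M((Mg0.78Fe0.22)CO3) = 91.252 g/mol, so wt% O = 47.997/91.252 × 100 = 52.60%.
47.27 − 52.60 = -5.33 pp.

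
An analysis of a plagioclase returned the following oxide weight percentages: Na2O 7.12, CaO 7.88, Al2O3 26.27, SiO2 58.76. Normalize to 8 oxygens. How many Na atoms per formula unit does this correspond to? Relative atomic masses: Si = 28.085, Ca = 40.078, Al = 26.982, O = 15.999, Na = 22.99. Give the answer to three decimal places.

Na2O (M=61.979): mol = 0.11488; Na = 0.22976, O = 0.11488.
CaO (M=56.077): mol = 0.14052; Ca = 0.14052, O = 0.14052.
Al2O3 (M=101.961): mol = 0.25765; Al = 0.51530, O = 0.77295.
SiO2 (M=60.083): mol = 0.97798; Si = 0.97798, O = 1.95596.
ΣO = 2.98431; factor = 8/ΣO = 2.68069.
Na apfu = 0.22976 × 2.68069 = 0.616.

0.616 Na apfu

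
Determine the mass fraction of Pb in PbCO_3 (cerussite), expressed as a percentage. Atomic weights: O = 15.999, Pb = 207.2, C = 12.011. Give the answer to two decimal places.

77.54 mass %

Formula mass = 1·207.2 + 1·12.011 + 3·15.999 = 267.208 g/mol, of which 207.200 g is Pb.
So Pb makes up 207.200/267.208 = 0.7754 of the mass, i.e. 77.54%.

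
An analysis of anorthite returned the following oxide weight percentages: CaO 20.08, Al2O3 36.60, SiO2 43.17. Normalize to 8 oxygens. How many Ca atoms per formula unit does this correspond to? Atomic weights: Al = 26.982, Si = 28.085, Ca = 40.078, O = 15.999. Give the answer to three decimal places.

CaO: 20.08/56.077 = 0.35808 mol → 0.35808 mol Ca, 0.35808 mol O.
Al2O3: 36.60/101.961 = 0.35896 mol → 0.71792 mol Al, 1.07688 mol O.
SiO2: 43.17/60.083 = 0.71851 mol → 0.71851 mol Si, 1.43702 mol O.
Total oxygen = 2.87198 mol. Normalization factor = 8/2.87198 = 2.78553.
Ca per 8 O = 0.35808 × 2.78553 = 0.997.

0.997 Ca apfu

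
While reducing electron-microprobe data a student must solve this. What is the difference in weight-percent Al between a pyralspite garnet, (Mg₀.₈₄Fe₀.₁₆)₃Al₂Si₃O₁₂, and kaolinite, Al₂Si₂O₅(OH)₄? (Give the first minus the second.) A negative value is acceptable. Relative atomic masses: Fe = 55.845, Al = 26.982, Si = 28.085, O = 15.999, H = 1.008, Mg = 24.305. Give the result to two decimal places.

-8.00 percentage points

Al in (Mg₀.₈₄Fe₀.₁₆)₃Al₂Si₃O₁₂: molar mass 418.261 g/mol; 2×26.982 = 53.964 g → 12.90 wt%.
Al in Al₂Si₂O₅(OH)₄: molar mass 258.157 g/mol; 2×26.982 = 53.964 g → 20.90 wt%.
Difference = 12.90 − 20.90 = -8.00 percentage points.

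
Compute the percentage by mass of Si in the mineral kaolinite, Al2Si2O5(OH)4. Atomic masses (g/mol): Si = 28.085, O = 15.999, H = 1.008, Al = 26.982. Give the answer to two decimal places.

M(Al2Si2O5(OH)4) = 258.157 g/mol.
Si contributes 2 × 28.085 = 56.170 g per mole.
56.170/258.157 = 0.2176 → 21.76%.

21.76 weight percent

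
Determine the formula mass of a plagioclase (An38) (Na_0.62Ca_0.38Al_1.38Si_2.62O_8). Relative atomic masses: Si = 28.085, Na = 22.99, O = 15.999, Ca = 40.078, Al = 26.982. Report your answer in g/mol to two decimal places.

Na: 0.62 × 22.99 = 14.2538
Ca: 0.38 × 40.078 = 15.2296
Al: 1.38 × 26.982 = 37.2352
Si: 2.62 × 28.085 = 73.5827
O: 8 × 15.999 = 127.9920
Summing the contributions gives the formula mass.

268.29 g/mol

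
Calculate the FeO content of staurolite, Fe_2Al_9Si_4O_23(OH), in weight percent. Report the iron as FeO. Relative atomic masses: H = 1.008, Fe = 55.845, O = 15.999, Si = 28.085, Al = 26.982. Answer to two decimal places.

16.87 wt%

Formula mass = 851.852 g/mol.
2 Fe → 2.0000 mol FeO per formula unit; M(FeO) = 71.844, so FeO mass = 143.688 g.
143.688/851.852 × 100 = 16.87 wt%.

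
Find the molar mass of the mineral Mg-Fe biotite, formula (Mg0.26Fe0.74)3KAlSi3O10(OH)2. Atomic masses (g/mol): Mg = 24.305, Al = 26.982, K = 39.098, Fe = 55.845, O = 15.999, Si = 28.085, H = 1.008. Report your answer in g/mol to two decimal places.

The formula mass is the sum 0.78(24.305) + 2.22(55.845) + 1(39.098) + 1(26.982) + 3(28.085) + 12(15.999) + 2(1.008).

487.27 g/mol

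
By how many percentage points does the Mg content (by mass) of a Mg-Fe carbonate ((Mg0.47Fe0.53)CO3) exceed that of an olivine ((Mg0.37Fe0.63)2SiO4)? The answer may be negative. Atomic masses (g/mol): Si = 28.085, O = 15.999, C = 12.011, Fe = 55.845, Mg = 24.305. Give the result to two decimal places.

Mg in (Mg0.47Fe0.53)CO3: molar mass 101.029 g/mol; 0.47×24.305 = 11.423 g → 11.31 wt%.
Mg in (Mg0.37Fe0.63)2SiO4: molar mass 180.431 g/mol; 0.74×24.305 = 17.986 g → 9.97 wt%.
Difference = 11.31 − 9.97 = 1.34 percentage points.

1.34 percentage points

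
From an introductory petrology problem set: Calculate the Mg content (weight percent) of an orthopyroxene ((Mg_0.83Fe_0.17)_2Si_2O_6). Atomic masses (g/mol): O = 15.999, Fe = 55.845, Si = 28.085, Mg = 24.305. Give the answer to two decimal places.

19.08 weight percent

M((Mg_0.83Fe_0.17)_2Si_2O_6) = 211.498 g/mol.
Mg contributes 1.66 × 24.305 = 40.346 g per mole.
40.346/211.498 = 0.1908 → 19.08%.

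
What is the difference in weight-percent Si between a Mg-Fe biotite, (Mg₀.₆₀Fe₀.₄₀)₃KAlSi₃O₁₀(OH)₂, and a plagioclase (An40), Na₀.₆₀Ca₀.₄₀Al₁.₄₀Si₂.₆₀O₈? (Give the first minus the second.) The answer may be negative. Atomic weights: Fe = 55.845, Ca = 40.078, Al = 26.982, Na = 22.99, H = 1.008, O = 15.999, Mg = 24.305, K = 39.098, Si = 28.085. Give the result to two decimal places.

-8.67 percentage points

First mineral: 84.255 g Si in 455.102 g formula = 18.51 wt% Si.
Second mineral: 73.021 g Si in 268.613 g formula = 27.18 wt% Si.
18.51% − 27.18% gives a difference of -8.67 percentage points.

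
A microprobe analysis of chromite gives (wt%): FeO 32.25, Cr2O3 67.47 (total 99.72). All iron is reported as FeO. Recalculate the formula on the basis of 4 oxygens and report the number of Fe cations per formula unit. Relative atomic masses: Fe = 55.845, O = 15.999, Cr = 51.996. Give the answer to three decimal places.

1.008 Fe apfu

32.25 wt% FeO ÷ 71.844 g/mol = 0.44889 mol, giving 0.44889 Fe and 0.44889 O.
67.47 wt% Cr2O3 ÷ 151.989 g/mol = 0.44391 mol, giving 0.88782 Cr and 1.33173 O.
Oxygen sums to 1.78062; scaling by 4/1.78062 = 2.24641 puts the formula on 4 O.
Fe: 0.44889 × 2.24641 = 1.008 atoms per formula unit.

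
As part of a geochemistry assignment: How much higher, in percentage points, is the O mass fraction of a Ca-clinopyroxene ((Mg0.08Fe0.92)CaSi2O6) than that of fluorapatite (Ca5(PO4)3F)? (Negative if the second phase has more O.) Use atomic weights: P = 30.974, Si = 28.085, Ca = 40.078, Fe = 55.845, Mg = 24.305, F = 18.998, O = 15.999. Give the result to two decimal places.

O in (Mg0.08Fe0.92)CaSi2O6: molar mass 245.564 g/mol; 6×15.999 = 95.994 g → 39.09 wt%.
O in Ca5(PO4)3F: molar mass 504.298 g/mol; 12×15.999 = 191.988 g → 38.07 wt%.
Difference = 39.09 − 38.07 = 1.02 percentage points.

1.02 percentage points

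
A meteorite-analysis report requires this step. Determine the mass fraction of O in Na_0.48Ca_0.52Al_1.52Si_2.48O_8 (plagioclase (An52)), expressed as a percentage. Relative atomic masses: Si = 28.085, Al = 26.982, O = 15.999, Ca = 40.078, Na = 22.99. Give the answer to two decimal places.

M(Na_0.48Ca_0.52Al_1.52Si_2.48O_8) = 270.531 g/mol.
O contributes 8 × 15.999 = 127.992 g per mole.
127.992/270.531 = 0.4731 → 47.31%.

47.31 mass %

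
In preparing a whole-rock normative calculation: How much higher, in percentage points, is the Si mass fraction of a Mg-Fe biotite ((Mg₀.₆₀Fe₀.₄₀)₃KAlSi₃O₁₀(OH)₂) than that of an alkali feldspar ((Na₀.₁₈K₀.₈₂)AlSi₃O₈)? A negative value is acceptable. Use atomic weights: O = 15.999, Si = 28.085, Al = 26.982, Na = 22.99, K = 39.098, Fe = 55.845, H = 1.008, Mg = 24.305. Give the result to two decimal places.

First mineral: 84.255 g Si in 455.102 g formula = 18.51 wt% Si.
Second mineral: 84.255 g Si in 275.428 g formula = 30.59 wt% Si.
18.51% − 30.59% gives a difference of -12.08 percentage points.

-12.08 percentage points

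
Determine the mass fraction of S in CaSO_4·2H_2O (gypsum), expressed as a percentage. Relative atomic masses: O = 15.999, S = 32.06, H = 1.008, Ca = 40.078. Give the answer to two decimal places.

18.62 weight percent

Formula mass = 1*40.078 + 1*32.06 + 6*15.999 + 4*1.008 = 172.164 g/mol, of which 32.060 g is S.
So S makes up 32.060/172.164 = 0.1862 of the mass, i.e. 18.62%.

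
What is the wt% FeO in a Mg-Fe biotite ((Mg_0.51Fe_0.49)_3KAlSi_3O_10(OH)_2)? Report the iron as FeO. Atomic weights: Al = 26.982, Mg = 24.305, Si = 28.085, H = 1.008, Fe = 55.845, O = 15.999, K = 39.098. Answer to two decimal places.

Molar mass of (Mg_0.51Fe_0.49)_3KAlSi_3O_10(OH)_2 = 1.53·24.305 + 1.47·55.845 + 1·39.098 + 1·26.982 + 3·28.085 + 12·15.999 + 2·1.008 = 463.618 g/mol.
Each formula unit contains 1.47 Fe, equivalent to 1.47/1 = 1.4700 mol FeO.
M(FeO) = 1×55.845 + 1×15.999 = 71.844 g/mol.
Mass of FeO per formula unit = 1.4700 × 71.844 = 105.611 g.
FeO wt% = 105.611 / 463.618 × 100 = 22.78%.

22.78 wt%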